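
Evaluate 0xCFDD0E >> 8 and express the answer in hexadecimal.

0xCFDD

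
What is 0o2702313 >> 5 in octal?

0o56046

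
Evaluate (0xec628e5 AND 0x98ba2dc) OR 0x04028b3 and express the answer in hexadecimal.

0x8c228f7

0xec628e5 AND 0x98ba2dc = 0x88220c4.
Then OR with 0x04028b3.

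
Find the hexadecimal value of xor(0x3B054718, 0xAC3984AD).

0x973CC3B5

XOR each hex digit independently (no carries):
  3^A=9, B^C=7, 0^3=3, 5^9=C, 4^8=C, 7^4=3, 1^A=B, 8^D=5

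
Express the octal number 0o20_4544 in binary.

0b10000100101100100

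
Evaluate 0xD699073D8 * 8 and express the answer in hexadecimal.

Multiply each base-16 digit by 8, carrying:
  8×8 = 64 → write 0 carry 4
  D×8+4 = 108 → write C carry 6
  3×8+6 = 30 → write E carry 1
  7×8+1 = 57 → write 9 carry 3
  0×8+3 = 3 → write 3
  9×8 = 72 → write 8 carry 4
  9×8+4 = 76 → write C carry 4
  6×8+4 = 52 → write 4 carry 3
  D×8+3 = 107 → write B carry 6
  remaining carry: 6

0x6B4C839EC0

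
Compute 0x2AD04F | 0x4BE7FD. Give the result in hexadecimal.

0x6BF7FF

OR each hex digit independently (no carries):
  2|4=6, A|B=B, D|E=F, 0|7=7, 4|F=F, F|D=F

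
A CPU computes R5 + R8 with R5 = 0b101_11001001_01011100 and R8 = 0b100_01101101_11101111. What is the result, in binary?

Add column by column in base 2, right to left:
  0+1 = 1
  0+1 = 1
  1+1 = 0 carry 1
  1+1+1 = 1 carry 1
  1+0+1 = 0 carry 1
  0+1+1 = 0 carry 1
  1+1+1 = 1 carry 1
  0+1+1 = 0 carry 1
  1+1+1 = 1 carry 1
  0+0+1 = 1
  0+1 = 1
  1+1 = 0 carry 1
  0+0+1 = 1
  0+1 = 1
  1+1 = 0 carry 1
  1+0+1 = 0 carry 1
  1+0+1 = 0 carry 1
  0+0+1 = 1
  1+1 = 0 carry 1
  final carry 1

0b10100011011101001011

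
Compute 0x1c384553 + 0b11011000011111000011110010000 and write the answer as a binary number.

0x1c384553 = 0b11100001110000100010101010011 in binary.
Add column by column in base 2, right to left:
  1+0 = 1
  1+0 = 1
  0+0 = 0
  0+0 = 0
  1+1 = 0 carry 1
  0+0+1 = 1
  1+0 = 1
  0+1 = 1
  1+1 = 0 carry 1
  0+1+1 = 0 carry 1
  1+1+1 = 1 carry 1
  0+0+1 = 1
  0+0 = 0
  0+0 = 0
  1+0 = 1
  0+1 = 1
  0+1 = 1
  0+1 = 1
  0+1 = 1
  1+1 = 0 carry 1
  1+0+1 = 0 carry 1
  1+0+1 = 0 carry 1
  0+0+1 = 1
  0+0 = 0
  0+1 = 1
  0+1 = 1
  1+0 = 1
  1+1 = 0 carry 1
  1+1+1 = 1 carry 1
  final carry 1

0b110111010001111100110011100011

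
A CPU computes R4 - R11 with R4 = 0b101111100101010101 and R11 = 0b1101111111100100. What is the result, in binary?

0b100001100101110001

Subtract column by column in base 2:
  1-0 → 1
  0-0 → 0
  1-1 → 0
  0-0 → 0
  1-0 → 1
  0-1 → 1 (borrow)
  1-1-1 → 1 (borrow)
  0-1-1 → 0 (borrow)
  1-1-1 → 1 (borrow)
  0-1-1 → 0 (borrow)
  0-1-1 → 0 (borrow)
  1-1-1 → 1 (borrow)
  1-1-1 → 1 (borrow)
  1-0-1 → 0
  1-1 → 0
  1-1 → 0
  0-0 → 0
  1-0 → 1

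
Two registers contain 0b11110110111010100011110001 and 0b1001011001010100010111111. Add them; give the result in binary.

0b101000010000101000110110000

Add column by column in base 2, right to left:
  1+1 = 0 carry 1
  0+1+1 = 0 carry 1
  0+1+1 = 0 carry 1
  0+1+1 = 0 carry 1
  1+1+1 = 1 carry 1
  1+1+1 = 1 carry 1
  1+0+1 = 0 carry 1
  1+1+1 = 1 carry 1
  0+0+1 = 1
  0+0 = 0
  0+0 = 0
  1+1 = 0 carry 1
  0+0+1 = 1
  1+1 = 0 carry 1
  0+0+1 = 1
  1+1 = 0 carry 1
  1+0+1 = 0 carry 1
  1+0+1 = 0 carry 1
  0+1+1 = 0 carry 1
  1+1+1 = 1 carry 1
  1+0+1 = 0 carry 1
  0+1+1 = 0 carry 1
  1+0+1 = 0 carry 1
  1+0+1 = 0 carry 1
  1+1+1 = 1 carry 1
  1+0+1 = 0 carry 1
  final carry 1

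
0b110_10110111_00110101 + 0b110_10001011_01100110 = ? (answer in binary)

Add column by column in base 2, right to left:
  1+0 = 1
  0+1 = 1
  1+1 = 0 carry 1
  0+0+1 = 1
  1+0 = 1
  1+1 = 0 carry 1
  0+1+1 = 0 carry 1
  0+0+1 = 1
  1+1 = 0 carry 1
  1+1+1 = 1 carry 1
  1+0+1 = 0 carry 1
  0+1+1 = 0 carry 1
  1+0+1 = 0 carry 1
  1+0+1 = 0 carry 1
  0+0+1 = 1
  1+1 = 0 carry 1
  0+0+1 = 1
  1+1 = 0 carry 1
  1+1+1 = 1 carry 1
  final carry 1

0b11010100001010011011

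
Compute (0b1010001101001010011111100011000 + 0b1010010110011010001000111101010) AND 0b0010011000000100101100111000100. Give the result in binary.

0b100101000100000000

Add column by column in base 2, right to left:
  0+0 = 0
  0+1 = 1
  0+0 = 0
  1+1 = 0 carry 1
  1+0+1 = 0 carry 1
  0+1+1 = 0 carry 1
  0+1+1 = 0 carry 1
  0+1+1 = 0 carry 1
  1+1+1 = 1 carry 1
  1+0+1 = 0 carry 1
  1+0+1 = 0 carry 1
  1+0+1 = 0 carry 1
  1+1+1 = 1 carry 1
  1+0+1 = 0 carry 1
  0+0+1 = 1
  0+0 = 0
  1+1 = 0 carry 1
  0+0+1 = 1
  1+1 = 0 carry 1
  0+1+1 = 0 carry 1
  0+0+1 = 1
  1+0 = 1
  0+1 = 1
  1+1 = 0 carry 1
  1+0+1 = 0 carry 1
  0+1+1 = 0 carry 1
  0+0+1 = 1
  0+0 = 0
  1+1 = 0 carry 1
  0+0+1 = 1
  1+1 = 0 carry 1
  final carry 1
Sum = 0b10100100011100100101000100000010; now AND with 0b0010011000000100101100111000100:
  10100100011100100101000100000010
& 00010011000000100101100111000100
= 00000000000000100101000100000000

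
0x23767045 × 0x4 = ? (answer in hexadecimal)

Multiply each base-16 digit by 4, carrying:
  5×4 = 20 → write 4 carry 1
  4×4+1 = 17 → write 1 carry 1
  0×4+1 = 1 → write 1
  7×4 = 28 → write C carry 1
  6×4+1 = 25 → write 9 carry 1
  7×4+1 = 29 → write D carry 1
  3×4+1 = 13 → write D
  2×4 = 8 → write 8

0x8DD9C114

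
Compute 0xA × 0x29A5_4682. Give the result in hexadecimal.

Multiply each base-16 digit by 10, carrying:
  2×10 = 20 → write 4 carry 1
  8×10+1 = 81 → write 1 carry 5
  6×10+5 = 65 → write 1 carry 4
  4×10+4 = 44 → write C carry 2
  5×10+2 = 52 → write 4 carry 3
  A×10+3 = 103 → write 7 carry 6
  9×10+6 = 96 → write 0 carry 6
  2×10+6 = 26 → write A carry 1
  remaining carry: 1

0x1A074C114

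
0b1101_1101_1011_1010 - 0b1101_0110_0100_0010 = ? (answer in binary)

Subtract column by column in base 2:
  0-0 → 0
  1-1 → 0
  0-0 → 0
  1-0 → 1
  1-0 → 1
  1-0 → 1
  0-1 → 1 (borrow)
  1-0-1 → 0
  1-0 → 1
  0-1 → 1 (borrow)
  1-1-1 → 1 (borrow)
  1-0-1 → 0
  1-1 → 0
  0-0 → 0
  1-1 → 0
  1-1 → 0

0b11101111000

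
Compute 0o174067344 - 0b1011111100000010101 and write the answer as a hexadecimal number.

0o174067344 = 0x1F06EE4 in hexadecimal.
0b1011111100000010101 = 0x5F815 in hexadecimal.
Subtract column by column in base 16:
  4-5 → F (borrow)
  E-1-1 → C
  E-8 → 6
  6-F → 7 (borrow)
  0-5-1 → A (borrow)
  F-0-1 → E
  1-0 → 1

0x1EA76CF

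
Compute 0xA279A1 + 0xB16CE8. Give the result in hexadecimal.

0x153E689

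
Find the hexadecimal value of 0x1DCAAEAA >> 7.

7 bits is not a whole number of base-16 digits; in binary: 11101110010101010111010101010 >> 7 = 1110111001010101011101.

0x3B955D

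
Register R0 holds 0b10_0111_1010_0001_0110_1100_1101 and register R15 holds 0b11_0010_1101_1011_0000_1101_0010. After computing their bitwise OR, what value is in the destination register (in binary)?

OR bit by bit (1 where either bit is 1):
  10011110100001011011001101
| 11001011011011000011010010
= 11011111111011011011011111

0b11011111111011011011011111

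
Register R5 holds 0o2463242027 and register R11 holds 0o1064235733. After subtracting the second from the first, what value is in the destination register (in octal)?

0o1377004074

Subtract column by column in base 8:
  7-3 → 4
  2-3 → 7 (borrow)
  0-7-1 → 0 (borrow)
  2-5-1 → 4 (borrow)
  4-3-1 → 0
  2-2 → 0
  3-4 → 7 (borrow)
  6-6-1 → 7 (borrow)
  4-0-1 → 3
  2-1 → 1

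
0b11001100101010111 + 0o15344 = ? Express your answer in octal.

0o332073

0b11001100101010111 = 0o314527 in octal.
Add column by column in base 8, right to left:
  7+4 = 3 carry 1
  2+4+1 = 7
  5+3 = 0 carry 1
  4+5+1 = 2 carry 1
  1+1+1 = 3
  3+0 = 3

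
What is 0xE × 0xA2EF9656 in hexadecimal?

Multiply each base-16 digit by 14, carrying:
  6×14 = 84 → write 4 carry 5
  5×14+5 = 75 → write B carry 4
  6×14+4 = 88 → write 8 carry 5
  9×14+5 = 131 → write 3 carry 8
  F×14+8 = 218 → write A carry 13
  E×14+13 = 209 → write 1 carry 13
  2×14+13 = 41 → write 9 carry 2
  A×14+2 = 142 → write E carry 8
  remaining carry: 8

0x8E91A38B4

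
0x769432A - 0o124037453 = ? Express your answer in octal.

0x769432A = 0o732241452 in octal.
Subtract column by column in base 8:
  2-3 → 7 (borrow)
  5-5-1 → 7 (borrow)
  4-4-1 → 7 (borrow)
  1-7-1 → 1 (borrow)
  4-3-1 → 0
  2-0 → 2
  2-4 → 6 (borrow)
  3-2-1 → 0
  7-1 → 6

0o606201777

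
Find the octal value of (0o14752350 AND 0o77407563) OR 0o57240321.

0o14752350 AND 0o77407563 = 0o14402140.
Then OR with 0o57240321.

0o57642361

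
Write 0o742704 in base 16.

0x3c5c4

Each octal digit is 3 bits: 7=111 4=100 2=010 7=111 0=000 4=100.
Group the bits into nibbles: 0011 1100 0101 1100 0100 → 3c5c4.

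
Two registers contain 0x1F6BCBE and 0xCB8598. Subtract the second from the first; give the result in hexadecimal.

0x12B3726

Subtract column by column in base 16:
  E-8 → 6
  B-9 → 2
  C-5 → 7
  B-8 → 3
  6-B → B (borrow)
  F-C-1 → 2
  1-0 → 1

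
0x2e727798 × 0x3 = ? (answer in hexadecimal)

Multiply each base-16 digit by 3, carrying:
  8×3 = 24 → write 8 carry 1
  9×3+1 = 28 → write c carry 1
  7×3+1 = 22 → write 6 carry 1
  7×3+1 = 22 → write 6 carry 1
  2×3+1 = 7 → write 7
  7×3 = 21 → write 5 carry 1
  e×3+1 = 43 → write b carry 2
  2×3+2 = 8 → write 8

0x8b5766c8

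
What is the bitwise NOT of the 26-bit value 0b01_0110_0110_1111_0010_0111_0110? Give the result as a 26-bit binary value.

Invert each bit: 01011001101111001001110110 → 10100110010000110110001001.

0b10100110010000110110001001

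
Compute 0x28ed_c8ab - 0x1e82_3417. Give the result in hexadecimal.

0xa6b9494

Subtract column by column in base 16:
  b-7 → 4
  a-1 → 9
  8-4 → 4
  c-3 → 9
  d-2 → b
  e-8 → 6
  8-e → a (borrow)
  2-1-1 → 0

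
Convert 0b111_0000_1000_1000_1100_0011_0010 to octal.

Group the bits in threes: 111 000 010 001 000 110 000 110 010 → 702106062.

0o702106062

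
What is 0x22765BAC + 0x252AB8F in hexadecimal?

Add column by column in base 16, right to left:
  C+F = B carry 1
  A+8+1 = 3 carry 1
  B+B+1 = 7 carry 1
  5+A+1 = 0 carry 1
  6+2+1 = 9
  7+5 = C
  2+2 = 4
  2+0 = 2

0x24C9073B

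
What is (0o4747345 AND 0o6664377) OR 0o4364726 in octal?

0o4747345 AND 0o6664377 = 0o4644345.
Then OR with 0o4364726.

0o4764767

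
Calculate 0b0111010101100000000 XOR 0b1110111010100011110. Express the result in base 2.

XOR bit by bit (1 where the bits differ):
  0111010101100000000
^ 1110111010100011110
= 1001101111000011110

0b1001101111000011110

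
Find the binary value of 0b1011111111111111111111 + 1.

0b1100000000000000000000

The trailing 20 digits are 1 (max in base 2), so adding 1 cascades: they roll to 0 and the next digit up increments.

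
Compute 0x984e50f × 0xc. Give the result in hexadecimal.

Multiply each base-16 digit by 12, carrying:
  f×12 = 180 → write 4 carry 11
  0×12+11 = 11 → write b
  5×12 = 60 → write c carry 3
  e×12+3 = 171 → write b carry 10
  4×12+10 = 58 → write a carry 3
  8×12+3 = 99 → write 3 carry 6
  9×12+6 = 114 → write 2 carry 7
  remaining carry: 7

0x723abcb4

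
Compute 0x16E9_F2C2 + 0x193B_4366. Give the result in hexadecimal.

0x30253628

Add column by column in base 16, right to left:
  2+6 = 8
  C+6 = 2 carry 1
  2+3+1 = 6
  F+4 = 3 carry 1
  9+B+1 = 5 carry 1
  E+3+1 = 2 carry 1
  6+9+1 = 0 carry 1
  1+1+1 = 3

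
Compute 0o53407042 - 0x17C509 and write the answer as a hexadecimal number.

0x964919

0o53407042 = 0xAE0E22 in hexadecimal.
Subtract column by column in base 16:
  2-9 → 9 (borrow)
  2-0-1 → 1
  E-5 → 9
  0-C → 4 (borrow)
  E-7-1 → 6
  A-1 → 9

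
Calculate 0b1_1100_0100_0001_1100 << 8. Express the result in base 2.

Left shift by 8: append 8 zero bits.

0b1110001000001110000000000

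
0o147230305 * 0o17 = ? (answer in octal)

Multiply each base-8 digit by 15, carrying:
  5×15 = 75 → write 3 carry 9
  0×15+9 = 9 → write 1 carry 1
  3×15+1 = 46 → write 6 carry 5
  0×15+5 = 5 → write 5
  3×15 = 45 → write 5 carry 5
  2×15+5 = 35 → write 3 carry 4
  7×15+4 = 109 → write 5 carry 13
  4×15+13 = 73 → write 1 carry 9
  1×15+9 = 24 → write 0 carry 3
  remaining carry: 3

0o3015355613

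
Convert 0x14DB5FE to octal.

0o123332776

Expand each hex digit to 4 bits: 1=0001 4=0100 D=1101 B=1011 5=0101 F=1111 E=1110.
Group the bits in threes: 001 010 011 011 011 010 111 111 110 → 123332776.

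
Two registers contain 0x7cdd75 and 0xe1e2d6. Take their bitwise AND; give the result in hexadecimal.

0x60c054

AND each hex digit independently (no carries):
  7&e=6, c&1=0, d&e=c, d&2=0, 7&d=5, 5&6=4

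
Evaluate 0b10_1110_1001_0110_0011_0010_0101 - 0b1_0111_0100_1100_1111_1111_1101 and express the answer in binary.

0b1011101001001001100101000

Subtract column by column in base 2:
  1-1 → 0
  0-0 → 0
  1-1 → 0
  0-1 → 1 (borrow)
  0-1-1 → 0 (borrow)
  1-1-1 → 1 (borrow)
  0-1-1 → 0 (borrow)
  0-1-1 → 0 (borrow)
  1-1-1 → 1 (borrow)
  1-1-1 → 1 (borrow)
  0-1-1 → 0 (borrow)
  0-1-1 → 0 (borrow)
  0-0-1 → 1 (borrow)
  1-0-1 → 0
  1-1 → 0
  0-1 → 1 (borrow)
  1-0-1 → 0
  0-0 → 0
  0-1 → 1 (borrow)
  1-0-1 → 0
  0-1 → 1 (borrow)
  1-1-1 → 1 (borrow)
  1-1-1 → 1 (borrow)
  1-0-1 → 0
  0-1 → 1 (borrow)
  1-0-1 → 0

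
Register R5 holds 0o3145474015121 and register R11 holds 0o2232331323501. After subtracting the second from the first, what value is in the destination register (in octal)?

0o713142471420

Subtract column by column in base 8:
  1-1 → 0
  2-0 → 2
  1-5 → 4 (borrow)
  5-3-1 → 1
  1-2 → 7 (borrow)
  0-3-1 → 4 (borrow)
  4-1-1 → 2
  7-3 → 4
  4-3 → 1
  5-2 → 3
  4-3 → 1
  1-2 → 7 (borrow)
  3-2-1 → 0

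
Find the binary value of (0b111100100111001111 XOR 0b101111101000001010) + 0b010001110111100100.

0b100101000110101001

First 0b111100100111001111 XOR 0b101111101000001010 = 0b010011001111000101.
Add column by column in base 2, right to left:
  1+0 = 1
  0+0 = 0
  1+1 = 0 carry 1
  0+0+1 = 1
  0+0 = 0
  0+1 = 1
  1+1 = 0 carry 1
  1+1+1 = 1 carry 1
  1+1+1 = 1 carry 1
  1+0+1 = 0 carry 1
  0+1+1 = 0 carry 1
  0+1+1 = 0 carry 1
  1+1+1 = 1 carry 1
  1+0+1 = 0 carry 1
  0+0+1 = 1
  0+0 = 0
  1+1 = 0 carry 1
  final carry 1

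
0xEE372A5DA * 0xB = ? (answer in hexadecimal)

0xA3C5ED205E

Multiply each base-16 digit by 11, carrying:
  A×11 = 110 → write E carry 6
  D×11+6 = 149 → write 5 carry 9
  5×11+9 = 64 → write 0 carry 4
  A×11+4 = 114 → write 2 carry 7
  2×11+7 = 29 → write D carry 1
  7×11+1 = 78 → write E carry 4
  3×11+4 = 37 → write 5 carry 2
  E×11+2 = 156 → write C carry 9
  E×11+9 = 163 → write 3 carry 10
  remaining carry: A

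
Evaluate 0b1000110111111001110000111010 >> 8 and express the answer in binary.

0b10001101111110011100

Right shift by 8: drop the 8 least-significant bits.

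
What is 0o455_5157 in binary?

Each octal digit is 3 bits: 4=100 5=101 5=101 5=101 1=001 5=101 7=111.

0b100101101101001101111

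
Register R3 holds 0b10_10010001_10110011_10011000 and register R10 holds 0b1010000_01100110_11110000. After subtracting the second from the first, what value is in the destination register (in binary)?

Subtract column by column in base 2:
  0-0 → 0
  0-0 → 0
  0-0 → 0
  1-0 → 1
  1-1 → 0
  0-1 → 1 (borrow)
  0-1-1 → 0 (borrow)
  1-1-1 → 1 (borrow)
  1-0-1 → 0
  1-1 → 0
  0-1 → 1 (borrow)
  0-0-1 → 1 (borrow)
  1-0-1 → 0
  1-1 → 0
  0-1 → 1 (borrow)
  1-0-1 → 0
  1-0 → 1
  0-0 → 0
  0-0 → 0
  0-0 → 0
  1-1 → 0
  0-0 → 0
  0-1 → 1 (borrow)
  1-0-1 → 0
  0-0 → 0
  1-0 → 1

0b10010000010100110010101000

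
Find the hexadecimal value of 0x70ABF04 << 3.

0x3855F820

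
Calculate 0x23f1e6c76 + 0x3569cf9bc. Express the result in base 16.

0x595bb6632

Add column by column in base 16, right to left:
  6+c = 2 carry 1
  7+b+1 = 3 carry 1
  c+9+1 = 6 carry 1
  6+f+1 = 6 carry 1
  e+c+1 = b carry 1
  1+9+1 = b
  f+6 = 5 carry 1
  3+5+1 = 9
  2+3 = 5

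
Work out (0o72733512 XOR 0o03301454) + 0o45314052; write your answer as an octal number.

First 0o72733512 XOR 0o03301454 = 0o71432146.
Add column by column in base 8, right to left:
  6+2 = 0 carry 1
  4+5+1 = 2 carry 1
  1+0+1 = 2
  2+4 = 6
  3+1 = 4
  4+3 = 7
  1+5 = 6
  7+4 = 3 carry 1
  final carry 1

0o136746220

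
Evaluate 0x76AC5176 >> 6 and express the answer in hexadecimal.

0x1DAB145

6 bits is not a whole number of base-16 digits; in binary: 1110110101011000101000101110110 >> 6 = 1110110101011000101000101.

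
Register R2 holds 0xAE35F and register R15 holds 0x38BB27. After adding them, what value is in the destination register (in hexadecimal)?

Add column by column in base 16, right to left:
  F+7 = 6 carry 1
  5+2+1 = 8
  3+B = E
  E+B = 9 carry 1
  A+8+1 = 3 carry 1
  0+3+1 = 4

0x439E86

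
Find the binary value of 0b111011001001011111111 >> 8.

0b1110110010010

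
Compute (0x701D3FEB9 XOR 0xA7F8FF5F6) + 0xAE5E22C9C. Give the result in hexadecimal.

First 0x701D3FEB9 XOR 0xA7F8FF5F6 = 0xD7E5C0B4F.
Add column by column in base 16, right to left:
  F+C = B carry 1
  4+9+1 = E
  B+C = 7 carry 1
  0+2+1 = 3
  C+2 = E
  5+E = 3 carry 1
  E+5+1 = 4 carry 1
  7+E+1 = 6 carry 1
  D+A+1 = 8 carry 1
  final carry 1

0x18643E37EB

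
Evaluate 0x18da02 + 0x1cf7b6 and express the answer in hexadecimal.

Add column by column in base 16, right to left:
  2+6 = 8
  0+b = b
  a+7 = 1 carry 1
  d+f+1 = d carry 1
  8+c+1 = 5 carry 1
  1+1+1 = 3

0x35d1b8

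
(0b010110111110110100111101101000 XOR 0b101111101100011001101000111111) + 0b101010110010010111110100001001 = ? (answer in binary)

First 0b010110111110110100111101101000 XOR 0b101111101100011001101000111111 = 0b111001010010101101010101010111.
Add column by column in base 2, right to left:
  1+1 = 0 carry 1
  1+0+1 = 0 carry 1
  1+0+1 = 0 carry 1
  0+1+1 = 0 carry 1
  1+0+1 = 0 carry 1
  0+0+1 = 1
  1+0 = 1
  0+0 = 0
  1+1 = 0 carry 1
  0+0+1 = 1
  1+1 = 0 carry 1
  0+1+1 = 0 carry 1
  1+1+1 = 1 carry 1
  0+1+1 = 0 carry 1
  1+1+1 = 1 carry 1
  1+0+1 = 0 carry 1
  0+1+1 = 0 carry 1
  1+0+1 = 0 carry 1
  0+0+1 = 1
  1+1 = 0 carry 1
  0+0+1 = 1
  0+0 = 0
  1+1 = 0 carry 1
  0+1+1 = 0 carry 1
  1+0+1 = 0 carry 1
  0+1+1 = 0 carry 1
  0+0+1 = 1
  1+1 = 0 carry 1
  1+0+1 = 0 carry 1
  1+1+1 = 1 carry 1
  final carry 1

0b1100100000101000101001001100000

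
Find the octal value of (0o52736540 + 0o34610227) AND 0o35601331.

0o5400321

Add column by column in base 8, right to left:
  0+7 = 7
  4+2 = 6
  5+2 = 7
  6+0 = 6
  3+1 = 4
  7+6 = 5 carry 1
  2+4+1 = 7
  5+3 = 0 carry 1
  final carry 1
Sum = 0o107546767; now AND with 0o35601331:
  1&0=0, 0&3=0, 7&5=5, 5&6=4, 4&0=0, 6&1=0, 7&3=3, 6&3=2, 7&1=1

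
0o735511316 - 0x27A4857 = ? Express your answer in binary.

0o735511316 = 0b111011101101001001011001110 in binary.
0x27A4857 = 0b10011110100100100001010111 in binary.
Subtract column by column in base 2:
  0-1 → 1 (borrow)
  1-1-1 → 1 (borrow)
  1-1-1 → 1 (borrow)
  1-0-1 → 0
  0-1 → 1 (borrow)
  0-0-1 → 1 (borrow)
  1-1-1 → 1 (borrow)
  1-0-1 → 0
  0-0 → 0
  1-0 → 1
  0-0 → 0
  0-1 → 1 (borrow)
  1-0-1 → 0
  0-0 → 0
  0-1 → 1 (borrow)
  1-0-1 → 0
  0-0 → 0
  1-1 → 0
  1-0 → 1
  0-1 → 1 (borrow)
  1-1-1 → 1 (borrow)
  1-1-1 → 1 (borrow)
  1-1-1 → 1 (borrow)
  0-0-1 → 1 (borrow)
  1-0-1 → 0
  1-1 → 0
  1-0 → 1

0b100111111000100101001110111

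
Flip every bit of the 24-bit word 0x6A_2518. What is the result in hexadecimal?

0x95DAE7

Each hex digit d becomes F−d:
  6→9, A→5, 2→D, 5→A, 1→E, 8→7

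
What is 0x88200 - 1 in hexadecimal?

0x881ff

The trailing 2 digits are 0, so subtracting 1 borrows through: they become F and the next digit up decrements.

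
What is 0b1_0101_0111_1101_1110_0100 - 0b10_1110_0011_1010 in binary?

0b101010100111110101010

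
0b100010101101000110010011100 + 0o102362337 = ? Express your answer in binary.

0o102362337 = 0b1000010011110010011011111 in binary.
Add column by column in base 2, right to left:
  0+1 = 1
  0+1 = 1
  1+1 = 0 carry 1
  1+1+1 = 1 carry 1
  1+1+1 = 1 carry 1
  0+0+1 = 1
  0+1 = 1
  1+1 = 0 carry 1
  0+0+1 = 1
  0+0 = 0
  1+1 = 0 carry 1
  1+0+1 = 0 carry 1
  0+0+1 = 1
  0+1 = 1
  0+1 = 1
  1+1 = 0 carry 1
  0+1+1 = 0 carry 1
  1+0+1 = 0 carry 1
  1+0+1 = 0 carry 1
  0+1+1 = 0 carry 1
  1+0+1 = 0 carry 1
  0+0+1 = 1
  1+0 = 1
  0+0 = 0
  0+1 = 1
  0+0 = 0
  1+0 = 1

0b101011000000111000101111011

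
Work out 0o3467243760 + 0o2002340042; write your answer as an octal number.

Add column by column in base 8, right to left:
  0+2 = 2
  6+4 = 2 carry 1
  7+0+1 = 0 carry 1
  3+0+1 = 4
  4+4 = 0 carry 1
  2+3+1 = 6
  7+2 = 1 carry 1
  6+0+1 = 7
  4+0 = 4
  3+2 = 5

0o5471604022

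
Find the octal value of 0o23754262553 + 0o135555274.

Add column by column in base 8, right to left:
  3+4 = 7
  5+7 = 4 carry 1
  5+2+1 = 0 carry 1
  2+5+1 = 0 carry 1
  6+5+1 = 4 carry 1
  2+5+1 = 0 carry 1
  4+5+1 = 2 carry 1
  5+3+1 = 1 carry 1
  7+1+1 = 1 carry 1
  3+0+1 = 4
  2+0 = 2

0o24112040047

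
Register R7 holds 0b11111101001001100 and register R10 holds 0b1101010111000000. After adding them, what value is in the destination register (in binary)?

Add column by column in base 2, right to left:
  0+0 = 0
  0+0 = 0
  1+0 = 1
  1+0 = 1
  0+0 = 0
  0+0 = 0
  1+1 = 0 carry 1
  0+1+1 = 0 carry 1
  0+1+1 = 0 carry 1
  1+0+1 = 0 carry 1
  0+1+1 = 0 carry 1
  1+0+1 = 0 carry 1
  1+1+1 = 1 carry 1
  1+0+1 = 0 carry 1
  1+1+1 = 1 carry 1
  1+1+1 = 1 carry 1
  1+0+1 = 0 carry 1
  final carry 1

0b101101000000001100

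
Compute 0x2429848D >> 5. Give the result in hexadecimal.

0x1214C24

5 bits is not a whole number of base-16 digits; in binary: 100100001010011000010010001101 >> 5 = 1001000010100110000100100.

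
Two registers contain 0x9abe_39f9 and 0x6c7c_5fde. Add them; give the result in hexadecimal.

0x1073a99d7

Add column by column in base 16, right to left:
  9+e = 7 carry 1
  f+d+1 = d carry 1
  9+f+1 = 9 carry 1
  3+5+1 = 9
  e+c = a carry 1
  b+7+1 = 3 carry 1
  a+c+1 = 7 carry 1
  9+6+1 = 0 carry 1
  final carry 1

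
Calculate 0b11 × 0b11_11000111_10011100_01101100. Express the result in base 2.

0b1011010101101101010101000100

Multiply each base-2 digit by 3, carrying:
  0×3 = 0 → write 0
  0×3 = 0 → write 0
  1×3 = 3 → write 1 carry 1
  1×3+1 = 4 → write 0 carry 2
  0×3+2 = 2 → write 0 carry 1
  1×3+1 = 4 → write 0 carry 2
  1×3+2 = 5 → write 1 carry 2
  0×3+2 = 2 → write 0 carry 1
  0×3+1 = 1 → write 1
  0×3 = 0 → write 0
  1×3 = 3 → write 1 carry 1
  1×3+1 = 4 → write 0 carry 2
  1×3+2 = 5 → write 1 carry 2
  0×3+2 = 2 → write 0 carry 1
  0×3+1 = 1 → write 1
  1×3 = 3 → write 1 carry 1
  1×3+1 = 4 → write 0 carry 2
  1×3+2 = 5 → write 1 carry 2
  1×3+2 = 5 → write 1 carry 2
  0×3+2 = 2 → write 0 carry 1
  0×3+1 = 1 → write 1
  0×3 = 0 → write 0
  1×3 = 3 → write 1 carry 1
  1×3+1 = 4 → write 0 carry 2
  1×3+2 = 5 → write 1 carry 2
  1×3+2 = 5 → write 1 carry 2
  remaining carry: 10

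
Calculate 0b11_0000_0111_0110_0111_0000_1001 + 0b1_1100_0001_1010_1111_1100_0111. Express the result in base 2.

0b100110010010001011011010000

Add column by column in base 2, right to left:
  1+1 = 0 carry 1
  0+1+1 = 0 carry 1
  0+1+1 = 0 carry 1
  1+0+1 = 0 carry 1
  0+0+1 = 1
  0+0 = 0
  0+1 = 1
  0+1 = 1
  1+1 = 0 carry 1
  1+1+1 = 1 carry 1
  1+1+1 = 1 carry 1
  0+1+1 = 0 carry 1
  0+0+1 = 1
  1+1 = 0 carry 1
  1+0+1 = 0 carry 1
  0+1+1 = 0 carry 1
  1+1+1 = 1 carry 1
  1+0+1 = 0 carry 1
  1+0+1 = 0 carry 1
  0+0+1 = 1
  0+0 = 0
  0+0 = 0
  0+1 = 1
  0+1 = 1
  1+1 = 0 carry 1
  1+0+1 = 0 carry 1
  final carry 1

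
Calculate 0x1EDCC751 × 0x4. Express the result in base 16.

Multiply each base-16 digit by 4, carrying:
  1×4 = 4 → write 4
  5×4 = 20 → write 4 carry 1
  7×4+1 = 29 → write D carry 1
  C×4+1 = 49 → write 1 carry 3
  C×4+3 = 51 → write 3 carry 3
  D×4+3 = 55 → write 7 carry 3
  E×4+3 = 59 → write B carry 3
  1×4+3 = 7 → write 7

0x7B731D44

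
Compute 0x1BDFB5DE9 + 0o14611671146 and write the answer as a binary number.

0x1BDFB5DE9 = 0b110111101111110110101110111101001 in binary.
0o14611671146 = 0b1100110001001110111001001100110 in binary.
Add column by column in base 2, right to left:
  1+0 = 1
  0+1 = 1
  0+1 = 1
  1+0 = 1
  0+0 = 0
  1+1 = 0 carry 1
  1+1+1 = 1 carry 1
  1+0+1 = 0 carry 1
  1+0+1 = 0 carry 1
  0+1+1 = 0 carry 1
  1+0+1 = 0 carry 1
  1+0+1 = 0 carry 1
  1+1+1 = 1 carry 1
  0+1+1 = 0 carry 1
  1+1+1 = 1 carry 1
  0+0+1 = 1
  1+1 = 0 carry 1
  1+1+1 = 1 carry 1
  0+1+1 = 0 carry 1
  1+0+1 = 0 carry 1
  1+0+1 = 0 carry 1
  1+1+1 = 1 carry 1
  1+0+1 = 0 carry 1
  1+0+1 = 0 carry 1
  1+0+1 = 0 carry 1
  0+1+1 = 0 carry 1
  1+1+1 = 1 carry 1
  1+0+1 = 0 carry 1
  1+0+1 = 0 carry 1
  1+1+1 = 1 carry 1
  0+1+1 = 0 carry 1
  1+0+1 = 0 carry 1
  1+0+1 = 0 carry 1
  final carry 1

0b1000100100001000101101000001001111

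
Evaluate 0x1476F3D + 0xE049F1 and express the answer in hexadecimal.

Add column by column in base 16, right to left:
  D+1 = E
  3+F = 2 carry 1
  F+9+1 = 9 carry 1
  6+4+1 = B
  7+0 = 7
  4+E = 2 carry 1
  1+0+1 = 2

0x227B92E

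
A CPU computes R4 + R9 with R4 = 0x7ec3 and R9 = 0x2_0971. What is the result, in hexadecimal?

Add column by column in base 16, right to left:
  3+1 = 4
  c+7 = 3 carry 1
  e+9+1 = 8 carry 1
  7+0+1 = 8
  0+2 = 2

0x28834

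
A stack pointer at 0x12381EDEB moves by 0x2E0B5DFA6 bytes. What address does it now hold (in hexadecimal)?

0x40437CD91

Add column by column in base 16, right to left:
  B+6 = 1 carry 1
  E+A+1 = 9 carry 1
  D+F+1 = D carry 1
  E+D+1 = C carry 1
  1+5+1 = 7
  8+B = 3 carry 1
  3+0+1 = 4
  2+E = 0 carry 1
  1+2+1 = 4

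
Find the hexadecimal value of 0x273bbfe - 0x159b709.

Subtract column by column in base 16:
  e-9 → 5
  f-0 → f
  b-7 → 4
  b-b → 0
  3-9 → a (borrow)
  7-5-1 → 1
  2-1 → 1

0x11a04f5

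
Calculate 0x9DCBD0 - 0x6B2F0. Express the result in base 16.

0x9718E0

Subtract column by column in base 16:
  0-0 → 0
  D-F → E (borrow)
  B-2-1 → 8
  C-B → 1
  D-6 → 7
  9-0 → 9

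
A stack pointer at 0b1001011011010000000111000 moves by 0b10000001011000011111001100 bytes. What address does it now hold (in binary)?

0b11001100110010100000000100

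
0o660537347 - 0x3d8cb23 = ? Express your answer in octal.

0x3d8cb23 = 0o366145443 in octal.
Subtract column by column in base 8:
  7-3 → 4
  4-4 → 0
  3-4 → 7 (borrow)
  7-5-1 → 1
  3-4 → 7 (borrow)
  5-1-1 → 3
  0-6 → 2 (borrow)
  6-6-1 → 7 (borrow)
  6-3-1 → 2

0o272371704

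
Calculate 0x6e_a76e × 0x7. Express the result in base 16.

0x3069402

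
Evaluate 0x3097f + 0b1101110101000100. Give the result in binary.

0b111110011011000011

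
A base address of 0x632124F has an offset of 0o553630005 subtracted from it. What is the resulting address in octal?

0o40561112

0x632124F = 0o614411117 in octal.
Subtract column by column in base 8:
  7-5 → 2
  1-0 → 1
  1-0 → 1
  1-0 → 1
  1-3 → 6 (borrow)
  4-6-1 → 5 (borrow)
  4-3-1 → 0
  1-5 → 4 (borrow)
  6-5-1 → 0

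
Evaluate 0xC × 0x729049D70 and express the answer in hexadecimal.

0x55EC376140

Multiply each base-16 digit by 12, carrying:
  0×12 = 0 → write 0
  7×12 = 84 → write 4 carry 5
  D×12+5 = 161 → write 1 carry 10
  9×12+10 = 118 → write 6 carry 7
  4×12+7 = 55 → write 7 carry 3
  0×12+3 = 3 → write 3
  9×12 = 108 → write C carry 6
  2×12+6 = 30 → write E carry 1
  7×12+1 = 85 → write 5 carry 5
  remaining carry: 5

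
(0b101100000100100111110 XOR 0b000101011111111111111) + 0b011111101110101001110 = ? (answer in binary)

0b1001001001010000001111

First 0b101100000100100111110 XOR 0b000101011111111111111 = 0b101001011011011000001.
Add column by column in base 2, right to left:
  1+0 = 1
  0+1 = 1
  0+1 = 1
  0+1 = 1
  0+0 = 0
  0+0 = 0
  1+1 = 0 carry 1
  1+0+1 = 0 carry 1
  0+1+1 = 0 carry 1
  1+0+1 = 0 carry 1
  1+1+1 = 1 carry 1
  0+1+1 = 0 carry 1
  1+1+1 = 1 carry 1
  1+0+1 = 0 carry 1
  0+1+1 = 0 carry 1
  1+1+1 = 1 carry 1
  0+1+1 = 0 carry 1
  0+1+1 = 0 carry 1
  1+1+1 = 1 carry 1
  0+1+1 = 0 carry 1
  1+0+1 = 0 carry 1
  final carry 1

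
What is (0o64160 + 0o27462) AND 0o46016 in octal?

0o2002

Add column by column in base 8, right to left:
  0+2 = 2
  6+6 = 4 carry 1
  1+4+1 = 6
  4+7 = 3 carry 1
  6+2+1 = 1 carry 1
  final carry 1
Sum = 0o113642; now AND with 0o46016:
  1&0=0, 1&4=0, 3&6=2, 6&0=0, 4&1=0, 2&6=2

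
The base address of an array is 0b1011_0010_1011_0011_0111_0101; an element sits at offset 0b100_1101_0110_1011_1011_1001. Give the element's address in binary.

Add column by column in base 2, right to left:
  1+1 = 0 carry 1
  0+0+1 = 1
  1+0 = 1
  0+1 = 1
  1+1 = 0 carry 1
  1+1+1 = 1 carry 1
  1+0+1 = 0 carry 1
  0+1+1 = 0 carry 1
  1+1+1 = 1 carry 1
  1+1+1 = 1 carry 1
  0+0+1 = 1
  0+1 = 1
  1+0 = 1
  1+1 = 0 carry 1
  0+1+1 = 0 carry 1
  1+0+1 = 0 carry 1
  0+1+1 = 0 carry 1
  1+0+1 = 0 carry 1
  0+1+1 = 0 carry 1
  0+1+1 = 0 carry 1
  1+0+1 = 0 carry 1
  1+0+1 = 0 carry 1
  0+1+1 = 0 carry 1
  1+0+1 = 0 carry 1
  final carry 1

0b1000000000001111100101110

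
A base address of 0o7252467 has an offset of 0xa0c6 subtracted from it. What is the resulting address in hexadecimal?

0o7252467 = 0x1d5537 in hexadecimal.
Subtract column by column in base 16:
  7-6 → 1
  3-c → 7 (borrow)
  5-0-1 → 4
  5-a → b (borrow)
  d-0-1 → c
  1-0 → 1

0x1cb471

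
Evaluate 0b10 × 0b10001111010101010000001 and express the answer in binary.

0b100011110101010100000010

Multiply each base-2 digit by 2, carrying:
  1×2 = 2 → write 0 carry 1
  0×2+1 = 1 → write 1
  0×2 = 0 → write 0
  0×2 = 0 → write 0
  0×2 = 0 → write 0
  0×2 = 0 → write 0
  0×2 = 0 → write 0
  1×2 = 2 → write 0 carry 1
  0×2+1 = 1 → write 1
  1×2 = 2 → write 0 carry 1
  0×2+1 = 1 → write 1
  1×2 = 2 → write 0 carry 1
  0×2+1 = 1 → write 1
  1×2 = 2 → write 0 carry 1
  0×2+1 = 1 → write 1
  1×2 = 2 → write 0 carry 1
  1×2+1 = 3 → write 1 carry 1
  1×2+1 = 3 → write 1 carry 1
  1×2+1 = 3 → write 1 carry 1
  0×2+1 = 1 → write 1
  0×2 = 0 → write 0
  0×2 = 0 → write 0
  1×2 = 2 → write 0 carry 1
  remaining carry: 1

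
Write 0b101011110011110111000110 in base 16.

0xaf3dc6

Group the bits into nibbles: 1010 1111 0011 1101 1100 0110 → af3dc6.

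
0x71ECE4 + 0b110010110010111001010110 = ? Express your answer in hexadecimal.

0b110010110010111001010110 = 0xCB2E56 in hexadecimal.
Add column by column in base 16, right to left:
  4+6 = A
  E+5 = 3 carry 1
  C+E+1 = B carry 1
  E+2+1 = 1 carry 1
  1+B+1 = D
  7+C = 3 carry 1
  final carry 1

0x13D1B3A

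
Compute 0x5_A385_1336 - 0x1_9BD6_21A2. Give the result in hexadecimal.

0x407AEF194

Subtract column by column in base 16:
  6-2 → 4
  3-A → 9 (borrow)
  3-1-1 → 1
  1-2 → F (borrow)
  5-6-1 → E (borrow)
  8-D-1 → A (borrow)
  3-B-1 → 7 (borrow)
  A-9-1 → 0
  5-1 → 4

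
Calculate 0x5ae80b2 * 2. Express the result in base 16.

0xb5d0164

Multiply each base-16 digit by 2, carrying:
  2×2 = 4 → write 4
  b×2 = 22 → write 6 carry 1
  0×2+1 = 1 → write 1
  8×2 = 16 → write 0 carry 1
  e×2+1 = 29 → write d carry 1
  a×2+1 = 21 → write 5 carry 1
  5×2+1 = 11 → write b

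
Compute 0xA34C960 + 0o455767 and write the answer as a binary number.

0xA34C960 = 0b1010001101001100100101100000 in binary.
0o455767 = 0b100101101111110111 in binary.
Add column by column in base 2, right to left:
  0+1 = 1
  0+1 = 1
  0+1 = 1
  0+0 = 0
  0+1 = 1
  1+1 = 0 carry 1
  1+1+1 = 1 carry 1
  0+1+1 = 0 carry 1
  1+1+1 = 1 carry 1
  0+1+1 = 0 carry 1
  0+0+1 = 1
  1+1 = 0 carry 1
  0+1+1 = 0 carry 1
  0+0+1 = 1
  1+1 = 0 carry 1
  1+0+1 = 0 carry 1
  0+0+1 = 1
  0+1 = 1
  1+0 = 1
  0+0 = 0
  1+0 = 1
  1+0 = 1
  0+0 = 0
  0+0 = 0
  0+0 = 0
  1+0 = 1
  0+0 = 0
  1+0 = 1

0b1010001101110010010101010111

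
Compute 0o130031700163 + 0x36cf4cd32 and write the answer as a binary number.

0b11000101101010111000100110110100101

0o130031700163 = 0b1011000000011001111000000001110011 in binary.
0x36cf4cd32 = 0b1101101100111101001100110100110010 in binary.
Add column by column in base 2, right to left:
  1+0 = 1
  1+1 = 0 carry 1
  0+0+1 = 1
  0+0 = 0
  1+1 = 0 carry 1
  1+1+1 = 1 carry 1
  1+0+1 = 0 carry 1
  0+0+1 = 1
  0+1 = 1
  0+0 = 0
  0+1 = 1
  0+1 = 1
  0+0 = 0
  0+0 = 0
  0+1 = 1
  1+1 = 0 carry 1
  1+0+1 = 0 carry 1
  1+0+1 = 0 carry 1
  1+1+1 = 1 carry 1
  0+0+1 = 1
  0+1 = 1
  1+1 = 0 carry 1
  1+1+1 = 1 carry 1
  0+1+1 = 0 carry 1
  0+0+1 = 1
  0+0 = 0
  0+1 = 1
  0+1 = 1
  0+0 = 0
  0+1 = 1
  1+1 = 0 carry 1
  1+0+1 = 0 carry 1
  0+1+1 = 0 carry 1
  1+1+1 = 1 carry 1
  final carry 1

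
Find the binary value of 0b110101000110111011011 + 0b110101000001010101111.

0b1101010001000010001010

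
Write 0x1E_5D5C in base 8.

0o7456534

Expand each hex digit to 4 bits: 1=0001 E=1110 5=0101 D=1101 5=0101 C=1100.
Group the bits in threes: 111 100 101 110 101 011 100 → 7456534.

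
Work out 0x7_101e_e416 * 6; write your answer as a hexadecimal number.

Multiply each base-16 digit by 6, carrying:
  6×6 = 36 → write 4 carry 2
  1×6+2 = 8 → write 8
  4×6 = 24 → write 8 carry 1
  e×6+1 = 85 → write 5 carry 5
  e×6+5 = 89 → write 9 carry 5
  1×6+5 = 11 → write b
  0×6 = 0 → write 0
  1×6 = 6 → write 6
  7×6 = 42 → write a carry 2
  remaining carry: 2

0x2a60b95884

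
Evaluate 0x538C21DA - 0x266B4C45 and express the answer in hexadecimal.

0x2D20D595

Subtract column by column in base 16:
  A-5 → 5
  D-4 → 9
  1-C → 5 (borrow)
  2-4-1 → D (borrow)
  C-B-1 → 0
  8-6 → 2
  3-6 → D (borrow)
  5-2-1 → 2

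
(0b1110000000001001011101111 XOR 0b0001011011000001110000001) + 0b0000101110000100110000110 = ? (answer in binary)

0b10000001001001101011110100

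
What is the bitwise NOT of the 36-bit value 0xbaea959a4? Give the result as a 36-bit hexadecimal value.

0x45156a65b

Each hex digit d becomes f−d:
  b→4, a→5, e→1, a→5, 9→6, 5→a, 9→6, a→5, 4→b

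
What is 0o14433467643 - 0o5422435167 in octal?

0o7011032454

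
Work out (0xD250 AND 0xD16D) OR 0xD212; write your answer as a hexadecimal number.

0xD250 AND 0xD16D = 0xD040.
Then OR with 0xD212.

0xD252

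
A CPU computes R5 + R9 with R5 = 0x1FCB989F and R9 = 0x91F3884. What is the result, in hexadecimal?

0x28EAD123

Add column by column in base 16, right to left:
  F+4 = 3 carry 1
  9+8+1 = 2 carry 1
  8+8+1 = 1 carry 1
  9+3+1 = D
  B+F = A carry 1
  C+1+1 = E
  F+9 = 8 carry 1
  1+0+1 = 2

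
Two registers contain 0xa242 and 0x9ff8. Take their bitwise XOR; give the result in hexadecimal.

XOR each hex digit independently (no carries):
  a^9=3, 2^f=d, 4^f=b, 2^8=a

0x3dba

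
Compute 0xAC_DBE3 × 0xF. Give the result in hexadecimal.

0xA20E24D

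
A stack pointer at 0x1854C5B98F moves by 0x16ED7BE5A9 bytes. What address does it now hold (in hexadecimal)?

0x2F42419F38

Add column by column in base 16, right to left:
  F+9 = 8 carry 1
  8+A+1 = 3 carry 1
  9+5+1 = F
  B+E = 9 carry 1
  5+B+1 = 1 carry 1
  C+7+1 = 4 carry 1
  4+D+1 = 2 carry 1
  5+E+1 = 4 carry 1
  8+6+1 = F
  1+1 = 2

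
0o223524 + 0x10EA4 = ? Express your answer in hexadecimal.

0o223524 = 0x12754 in hexadecimal.
Add column by column in base 16, right to left:
  4+4 = 8
  5+A = F
  7+E = 5 carry 1
  2+0+1 = 3
  1+1 = 2

0x235F8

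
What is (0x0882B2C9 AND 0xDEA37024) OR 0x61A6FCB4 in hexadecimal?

0x0882B2C9 AND 0xDEA37024 = 0x08823000.
Then OR with 0x61A6FCB4.

0x69A6FCB4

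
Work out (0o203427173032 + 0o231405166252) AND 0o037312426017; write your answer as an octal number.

0o35010020004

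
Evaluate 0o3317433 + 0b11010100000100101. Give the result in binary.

0o3317433 = 0b11011001111100011011 in binary.
Add column by column in base 2, right to left:
  1+1 = 0 carry 1
  1+0+1 = 0 carry 1
  0+1+1 = 0 carry 1
  1+0+1 = 0 carry 1
  1+0+1 = 0 carry 1
  0+1+1 = 0 carry 1
  0+0+1 = 1
  0+0 = 0
  1+0 = 1
  1+0 = 1
  1+0 = 1
  1+1 = 0 carry 1
  1+0+1 = 0 carry 1
  0+1+1 = 0 carry 1
  0+0+1 = 1
  1+1 = 0 carry 1
  1+1+1 = 1 carry 1
  0+0+1 = 1
  1+0 = 1
  1+0 = 1

0b11110100011101000000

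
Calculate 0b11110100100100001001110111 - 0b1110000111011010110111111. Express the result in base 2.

0b10000011101000110010111000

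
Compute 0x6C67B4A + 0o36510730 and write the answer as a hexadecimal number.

0o36510730 = 0x7A91D8 in hexadecimal.
Add column by column in base 16, right to left:
  A+8 = 2 carry 1
  4+D+1 = 2 carry 1
  B+1+1 = D
  7+9 = 0 carry 1
  6+A+1 = 1 carry 1
  C+7+1 = 4 carry 1
  6+0+1 = 7

0x7410D22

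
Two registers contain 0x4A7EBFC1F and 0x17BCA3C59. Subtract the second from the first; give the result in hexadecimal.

Subtract column by column in base 16:
  F-9 → 6
  1-5 → C (borrow)
  C-C-1 → F (borrow)
  F-3-1 → B
  B-A → 1
  E-C → 2
  7-B → C (borrow)
  A-7-1 → 2
  4-1 → 3

0x32C21BFC6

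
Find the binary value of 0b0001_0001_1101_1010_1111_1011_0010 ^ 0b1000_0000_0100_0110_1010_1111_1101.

XOR bit by bit (1 where the bits differ):
  0001000111011010111110110010
^ 1000000001000110101011111101
= 1001000110011100010101001111

0b1001000110011100010101001111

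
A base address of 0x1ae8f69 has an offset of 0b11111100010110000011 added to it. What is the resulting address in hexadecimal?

0x1be54ec

0b11111100010110000011 = 0xfc583 in hexadecimal.
Add column by column in base 16, right to left:
  9+3 = c
  6+8 = e
  f+5 = 4 carry 1
  8+c+1 = 5 carry 1
  e+f+1 = e carry 1
  a+0+1 = b
  1+0 = 1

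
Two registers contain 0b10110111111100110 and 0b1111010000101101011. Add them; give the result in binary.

0b10010001000101010001

Add column by column in base 2, right to left:
  0+1 = 1
  1+1 = 0 carry 1
  1+0+1 = 0 carry 1
  0+1+1 = 0 carry 1
  0+0+1 = 1
  1+1 = 0 carry 1
  1+1+1 = 1 carry 1
  1+0+1 = 0 carry 1
  1+1+1 = 1 carry 1
  1+0+1 = 0 carry 1
  1+0+1 = 0 carry 1
  1+0+1 = 0 carry 1
  0+0+1 = 1
  1+1 = 0 carry 1
  1+0+1 = 0 carry 1
  0+1+1 = 0 carry 1
  1+1+1 = 1 carry 1
  0+1+1 = 0 carry 1
  0+1+1 = 0 carry 1
  final carry 1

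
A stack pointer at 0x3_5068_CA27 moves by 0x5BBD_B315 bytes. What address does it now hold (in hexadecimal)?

0x3AC267D3C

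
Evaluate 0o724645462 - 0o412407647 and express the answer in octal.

0o312235613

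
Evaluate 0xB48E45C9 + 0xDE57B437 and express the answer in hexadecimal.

0x192E5FA00

Add column by column in base 16, right to left:
  9+7 = 0 carry 1
  C+3+1 = 0 carry 1
  5+4+1 = A
  4+B = F
  E+7 = 5 carry 1
  8+5+1 = E
  4+E = 2 carry 1
  B+D+1 = 9 carry 1
  final carry 1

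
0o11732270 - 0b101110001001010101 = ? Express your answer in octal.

0b101110001001010101 = 0o561125 in octal.
Subtract column by column in base 8:
  0-5 → 3 (borrow)
  7-2-1 → 4
  2-1 → 1
  2-1 → 1
  3-6 → 5 (borrow)
  7-5-1 → 1
  1-0 → 1
  1-0 → 1

0o11151143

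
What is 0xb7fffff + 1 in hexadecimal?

0xb800000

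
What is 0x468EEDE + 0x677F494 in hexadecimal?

Add column by column in base 16, right to left:
  E+4 = 2 carry 1
  D+9+1 = 7 carry 1
  E+4+1 = 3 carry 1
  E+F+1 = E carry 1
  8+7+1 = 0 carry 1
  6+7+1 = E
  4+6 = A

0xAE0E372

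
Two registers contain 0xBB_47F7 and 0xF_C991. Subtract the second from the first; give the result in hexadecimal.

Subtract column by column in base 16:
  7-1 → 6
  F-9 → 6
  7-9 → E (borrow)
  4-C-1 → 7 (borrow)
  B-F-1 → B (borrow)
  B-0-1 → A

0xAB7E66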